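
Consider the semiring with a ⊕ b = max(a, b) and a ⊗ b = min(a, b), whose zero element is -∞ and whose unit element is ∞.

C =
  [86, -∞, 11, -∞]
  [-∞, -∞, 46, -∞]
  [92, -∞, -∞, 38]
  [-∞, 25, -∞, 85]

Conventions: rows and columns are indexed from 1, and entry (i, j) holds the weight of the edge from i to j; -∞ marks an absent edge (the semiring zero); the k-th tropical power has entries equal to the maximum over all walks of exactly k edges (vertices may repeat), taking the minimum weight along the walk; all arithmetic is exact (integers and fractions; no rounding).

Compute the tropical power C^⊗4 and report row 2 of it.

C^⊗2:
  [86, -∞, 11, 11]
  [46, -∞, -∞, 38]
  [86, 25, 11, 38]
  [-∞, 25, 25, 85]
C^⊗3:
  [86, 11, 11, 11]
  [46, 25, 11, 38]
  [86, 25, 25, 38]
  [25, 25, 25, 85]
C^⊗4:
  [86, 11, 11, 11]
  [46, 25, 25, 38]
  [86, 25, 25, 38]
  [25, 25, 25, 85]
Answer: row 2 of C^⊗4 = [46, 25, 25, 38]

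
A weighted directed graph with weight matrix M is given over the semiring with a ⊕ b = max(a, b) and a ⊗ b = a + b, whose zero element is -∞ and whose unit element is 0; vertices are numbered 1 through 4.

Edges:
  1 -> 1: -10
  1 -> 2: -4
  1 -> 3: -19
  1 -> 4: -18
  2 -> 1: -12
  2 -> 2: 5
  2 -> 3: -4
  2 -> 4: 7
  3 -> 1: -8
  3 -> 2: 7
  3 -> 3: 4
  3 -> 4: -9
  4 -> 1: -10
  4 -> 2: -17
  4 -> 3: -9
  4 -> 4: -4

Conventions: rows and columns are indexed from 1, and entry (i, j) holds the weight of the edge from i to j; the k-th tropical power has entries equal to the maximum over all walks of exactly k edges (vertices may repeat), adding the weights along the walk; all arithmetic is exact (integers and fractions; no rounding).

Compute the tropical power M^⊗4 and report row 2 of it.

M^⊗2:
  [-16, 1, -8, 3]
  [-3, 10, 1, 12]
  [-4, 12, 8, 14]
  [-14, -2, -5, -8]
M^⊗3:
  [-7, 6, -3, 8]
  [2, 15, 6, 17]
  [4, 17, 12, 19]
  [-13, 3, -1, 5]
M^⊗4:
  [-2, 11, 2, 13]
  [7, 20, 11, 22]
  [9, 22, 16, 24]
  [-5, 8, 3, 10]
Answer: row 2 of M^⊗4 = [7, 20, 11, 22]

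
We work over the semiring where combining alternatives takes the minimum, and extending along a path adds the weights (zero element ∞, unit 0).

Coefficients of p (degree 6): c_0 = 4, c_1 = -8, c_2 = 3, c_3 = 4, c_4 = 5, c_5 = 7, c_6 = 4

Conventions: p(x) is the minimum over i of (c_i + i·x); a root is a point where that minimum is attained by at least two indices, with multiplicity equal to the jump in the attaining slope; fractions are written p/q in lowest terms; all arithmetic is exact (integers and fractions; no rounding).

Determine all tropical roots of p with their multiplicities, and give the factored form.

hull edge (i=0, c=4) to (i=1, c=-8): slope -12, span 1
hull edge (i=1, c=-8) to (i=6, c=4): slope 12/5, span 5
Factored form: p(x) = 4 ⊗ (x ⊕ (-12/5)) ⊗ (x ⊕ (-12/5)) ⊗ (x ⊕ (-12/5)) ⊗ (x ⊕ (-12/5)) ⊗ (x ⊕ (-12/5)) ⊗ (x ⊕ 12)
Answer: roots = -12/5 (mult 5), 12 (mult 1)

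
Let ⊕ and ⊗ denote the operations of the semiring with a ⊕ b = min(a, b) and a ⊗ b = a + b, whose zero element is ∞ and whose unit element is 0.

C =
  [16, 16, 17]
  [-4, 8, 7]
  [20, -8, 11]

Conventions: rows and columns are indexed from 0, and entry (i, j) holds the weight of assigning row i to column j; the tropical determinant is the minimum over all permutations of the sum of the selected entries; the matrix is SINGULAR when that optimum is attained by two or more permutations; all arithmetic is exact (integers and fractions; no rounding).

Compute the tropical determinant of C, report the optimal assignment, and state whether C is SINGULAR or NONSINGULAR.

σ = (0, 1, 2): 16 + 8 + 11 = 35
σ = (0, 2, 1): 16 + 7 + (-8) = 15
σ = (1, 0, 2): 16 + (-4) + 11 = 23
σ = (1, 2, 0): 16 + 7 + 20 = 43
σ = (2, 0, 1): 17 + (-4) + (-8) = 5
σ = (2, 1, 0): 17 + 8 + 20 = 45
Optimal value attained by: σ = (2, 0, 1).
Answer: det⊕(C) = 5; verdict: NONSINGULAR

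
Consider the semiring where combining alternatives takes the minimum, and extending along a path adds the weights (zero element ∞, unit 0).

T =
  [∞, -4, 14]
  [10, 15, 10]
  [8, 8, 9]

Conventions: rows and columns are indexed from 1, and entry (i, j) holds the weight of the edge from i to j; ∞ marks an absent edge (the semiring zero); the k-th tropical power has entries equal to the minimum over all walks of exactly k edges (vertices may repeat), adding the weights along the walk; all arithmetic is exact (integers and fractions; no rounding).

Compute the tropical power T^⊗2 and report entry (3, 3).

T^⊗2:
  [6, 11, 6]
  [18, 6, 19]
  [17, 4, 18]
Key observation: the optimum is the walk 3->2->3, with weight 8 + 10 = 18.
Optimal value attained by: walk 3->2->3.
Answer: (T^⊗2)[3][3] = 18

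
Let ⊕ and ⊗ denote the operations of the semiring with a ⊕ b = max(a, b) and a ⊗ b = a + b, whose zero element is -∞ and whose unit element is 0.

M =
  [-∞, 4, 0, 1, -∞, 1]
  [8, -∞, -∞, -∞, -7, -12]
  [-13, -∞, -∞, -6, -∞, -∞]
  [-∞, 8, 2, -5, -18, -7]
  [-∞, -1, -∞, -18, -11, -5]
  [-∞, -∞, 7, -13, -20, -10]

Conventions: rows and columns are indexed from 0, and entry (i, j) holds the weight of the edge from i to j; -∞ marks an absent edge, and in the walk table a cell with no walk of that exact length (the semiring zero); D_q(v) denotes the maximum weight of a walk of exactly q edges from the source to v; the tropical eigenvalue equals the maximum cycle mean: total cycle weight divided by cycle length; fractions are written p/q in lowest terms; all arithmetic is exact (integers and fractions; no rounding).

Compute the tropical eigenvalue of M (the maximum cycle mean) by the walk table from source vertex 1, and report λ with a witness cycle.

q=0: [-∞, 0, -∞, -∞, -∞, -∞]
q=1: [8, -∞, -∞, -∞, -7, -12]
q=2: [-∞, 12, 8, 9, -18, 9]
q=3: [20, 17, 16, 4, 5, 2]
q=4: [25, 24, 20, 21, 10, 21]
q=5: [32, 29, 28, 26, 17, 26]
q=6: [37, 36, 33, 33, 22, 33]
Optimal cycle mean attained by: cycle 0->1->0, total 4 + 8, length 2.
Answer: λ = 6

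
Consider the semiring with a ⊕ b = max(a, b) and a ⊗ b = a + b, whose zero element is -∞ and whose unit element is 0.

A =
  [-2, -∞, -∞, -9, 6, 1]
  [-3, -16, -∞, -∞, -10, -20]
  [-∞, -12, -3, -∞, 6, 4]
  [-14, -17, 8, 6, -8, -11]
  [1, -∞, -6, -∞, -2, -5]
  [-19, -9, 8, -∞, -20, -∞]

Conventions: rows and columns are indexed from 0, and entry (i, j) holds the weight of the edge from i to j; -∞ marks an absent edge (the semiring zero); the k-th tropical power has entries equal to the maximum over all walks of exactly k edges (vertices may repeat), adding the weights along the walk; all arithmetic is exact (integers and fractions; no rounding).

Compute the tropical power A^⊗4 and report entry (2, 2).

A^⊗2:
  [7, -8, 9, -3, 4, 1]
  [-5, -29, -12, -12, 3, -2]
  [7, -5, 12, -∞, 4, 1]
  [-7, -4, 14, 12, 14, 12]
  [-1, -14, 3, -8, 7, 2]
  [-12, -4, 5, -28, 14, 12]
A^⊗3:
  [5, -3, 9, 3, 15, 13]
  [4, -11, 6, -6, 1, -2]
  [5, 0, 9, -2, 18, 16]
  [15, 3, 20, 18, 20, 18]
  [8, -7, 10, -2, 9, 7]
  [15, 3, 20, -21, 12, 9]
A^⊗4:
  [16, 4, 21, 9, 15, 13]
  [2, -6, 6, 0, 12, 10]
  [19, 7, 24, 4, 16, 13]
  [21, 9, 26, 24, 26, 24]
  [10, -2, 15, 4, 16, 14]
  [13, 8, 17, 6, 26, 24]
Key observation: the optimum is the walk 2->5->2->5->2, with weight 4 + 8 + 4 + 8 = 24.
Optimal value attained by: walk 2->5->2->5->2.
Answer: (A^⊗4)[2][2] = 24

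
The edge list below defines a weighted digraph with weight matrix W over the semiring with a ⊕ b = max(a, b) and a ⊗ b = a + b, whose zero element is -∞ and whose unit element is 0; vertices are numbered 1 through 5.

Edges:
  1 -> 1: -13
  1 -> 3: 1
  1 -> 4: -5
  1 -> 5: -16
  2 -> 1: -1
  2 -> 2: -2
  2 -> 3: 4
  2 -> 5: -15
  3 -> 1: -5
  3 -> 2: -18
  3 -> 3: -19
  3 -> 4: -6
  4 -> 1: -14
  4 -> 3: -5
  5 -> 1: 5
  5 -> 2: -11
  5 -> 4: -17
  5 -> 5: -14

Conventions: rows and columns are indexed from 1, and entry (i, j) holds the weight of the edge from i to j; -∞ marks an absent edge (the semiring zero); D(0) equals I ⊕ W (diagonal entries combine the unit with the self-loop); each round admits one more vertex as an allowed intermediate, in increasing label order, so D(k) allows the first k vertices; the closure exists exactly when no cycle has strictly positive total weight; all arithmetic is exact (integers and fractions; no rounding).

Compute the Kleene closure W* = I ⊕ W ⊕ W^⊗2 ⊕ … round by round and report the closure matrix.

D(0):
  [0, -∞, 1, -5, -16]
  [-1, 0, 4, -∞, -15]
  [-5, -18, 0, -6, -∞]
  [-14, -∞, -5, 0, -∞]
  [5, -11, -∞, -17, 0]
D(1):
  [0, -∞, 1, -5, -16]
  [-1, 0, 4, -6, -15]
  [-5, -18, 0, -6, -21]
  [-14, -∞, -5, 0, -30]
  [5, -11, 6, 0, 0]
D(2):
  [0, -∞, 1, -5, -16]
  [-1, 0, 4, -6, -15]
  [-5, -18, 0, -6, -21]
  [-14, -∞, -5, 0, -30]
  [5, -11, 6, 0, 0]
D(3):
  [0, -17, 1, -5, -16]
  [-1, 0, 4, -2, -15]
  [-5, -18, 0, -6, -21]
  [-10, -23, -5, 0, -26]
  [5, -11, 6, 0, 0]
D(4):
  [0, -17, 1, -5, -16]
  [-1, 0, 4, -2, -15]
  [-5, -18, 0, -6, -21]
  [-10, -23, -5, 0, -26]
  [5, -11, 6, 0, 0]
D(5):
  [0, -17, 1, -5, -16]
  [-1, 0, 4, -2, -15]
  [-5, -18, 0, -6, -21]
  [-10, -23, -5, 0, -26]
  [5, -11, 6, 0, 0]
Answer: W* = [[0, -17, 1, -5, -16], [-1, 0, 4, -2, -15], [-5, -18, 0, -6, -21], [-10, -23, -5, 0, -26], [5, -11, 6, 0, 0]]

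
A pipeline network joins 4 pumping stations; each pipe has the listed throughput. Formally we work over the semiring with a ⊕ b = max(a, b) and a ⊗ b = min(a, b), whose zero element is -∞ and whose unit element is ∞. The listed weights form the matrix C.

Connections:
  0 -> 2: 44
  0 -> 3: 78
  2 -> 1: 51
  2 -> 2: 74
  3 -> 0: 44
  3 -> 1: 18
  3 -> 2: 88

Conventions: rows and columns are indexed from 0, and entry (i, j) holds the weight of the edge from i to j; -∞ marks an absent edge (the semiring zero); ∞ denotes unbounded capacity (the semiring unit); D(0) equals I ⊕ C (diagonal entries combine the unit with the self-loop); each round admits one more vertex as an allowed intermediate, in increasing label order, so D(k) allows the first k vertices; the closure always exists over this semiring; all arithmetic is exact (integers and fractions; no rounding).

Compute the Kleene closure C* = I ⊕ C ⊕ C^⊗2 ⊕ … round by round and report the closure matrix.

D(0):
  [∞, -∞, 44, 78]
  [-∞, ∞, -∞, -∞]
  [-∞, 51, ∞, -∞]
  [44, 18, 88, ∞]
D(1):
  [∞, -∞, 44, 78]
  [-∞, ∞, -∞, -∞]
  [-∞, 51, ∞, -∞]
  [44, 18, 88, ∞]
D(2):
  [∞, -∞, 44, 78]
  [-∞, ∞, -∞, -∞]
  [-∞, 51, ∞, -∞]
  [44, 18, 88, ∞]
D(3):
  [∞, 44, 44, 78]
  [-∞, ∞, -∞, -∞]
  [-∞, 51, ∞, -∞]
  [44, 51, 88, ∞]
D(4):
  [∞, 51, 78, 78]
  [-∞, ∞, -∞, -∞]
  [-∞, 51, ∞, -∞]
  [44, 51, 88, ∞]
Answer: C* = [[∞, 51, 78, 78], [-∞, ∞, -∞, -∞], [-∞, 51, ∞, -∞], [44, 51, 88, ∞]]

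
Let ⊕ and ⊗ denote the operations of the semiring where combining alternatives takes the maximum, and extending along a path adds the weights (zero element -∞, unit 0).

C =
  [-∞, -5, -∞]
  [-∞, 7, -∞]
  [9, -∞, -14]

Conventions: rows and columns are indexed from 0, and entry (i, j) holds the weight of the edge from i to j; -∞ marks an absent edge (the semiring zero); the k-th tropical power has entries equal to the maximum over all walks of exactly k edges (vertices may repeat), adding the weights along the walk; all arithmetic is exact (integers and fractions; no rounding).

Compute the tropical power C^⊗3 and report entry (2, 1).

C^⊗2:
  [-∞, 2, -∞]
  [-∞, 14, -∞]
  [-5, 4, -28]
C^⊗3:
  [-∞, 9, -∞]
  [-∞, 21, -∞]
  [-19, 11, -42]
Key observation: the optimum is the walk 2->0->1->1, with weight 9 + (-5) + 7 = 11.
Optimal value attained by: walk 2->0->1->1.
Answer: (C^⊗3)[2][1] = 11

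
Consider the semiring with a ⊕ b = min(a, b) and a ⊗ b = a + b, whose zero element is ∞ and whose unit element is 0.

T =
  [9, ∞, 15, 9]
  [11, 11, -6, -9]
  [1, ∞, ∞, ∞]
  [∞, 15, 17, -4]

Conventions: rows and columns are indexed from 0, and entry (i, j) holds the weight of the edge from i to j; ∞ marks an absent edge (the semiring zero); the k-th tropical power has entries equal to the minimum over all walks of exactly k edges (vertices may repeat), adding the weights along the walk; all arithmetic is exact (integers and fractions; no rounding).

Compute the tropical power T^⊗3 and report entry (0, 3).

T^⊗2:
  [16, 24, 24, 5]
  [-5, 6, 5, -13]
  [10, ∞, 16, 10]
  [18, 11, 9, -8]
T^⊗3:
  [25, 20, 18, 1]
  [4, 2, 0, -17]
  [17, 25, 25, 6]
  [10, 7, 5, -12]
Key observation: the optimum is the walk 0->3->3->3, with weight 9 + (-4) + (-4) = 1.
Optimal value attained by: walk 0->3->3->3.
Answer: (T^⊗3)[0][3] = 1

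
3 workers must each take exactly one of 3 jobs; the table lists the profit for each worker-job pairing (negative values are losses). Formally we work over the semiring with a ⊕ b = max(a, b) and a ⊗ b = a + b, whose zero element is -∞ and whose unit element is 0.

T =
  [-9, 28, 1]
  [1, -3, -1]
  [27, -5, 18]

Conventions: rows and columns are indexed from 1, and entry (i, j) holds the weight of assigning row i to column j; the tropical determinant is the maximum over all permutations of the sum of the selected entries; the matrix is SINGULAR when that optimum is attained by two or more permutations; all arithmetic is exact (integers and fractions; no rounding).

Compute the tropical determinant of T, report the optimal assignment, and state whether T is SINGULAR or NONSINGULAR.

σ = (1, 2, 3): (-9) + (-3) + 18 = 6
σ = (1, 3, 2): (-9) + (-1) + (-5) = -15
σ = (2, 1, 3): 28 + 1 + 18 = 47
σ = (2, 3, 1): 28 + (-1) + 27 = 54
σ = (3, 1, 2): 1 + 1 + (-5) = -3
σ = (3, 2, 1): 1 + (-3) + 27 = 25
Optimal value attained by: σ = (2, 3, 1).
Answer: det⊕(T) = 54; verdict: NONSINGULAR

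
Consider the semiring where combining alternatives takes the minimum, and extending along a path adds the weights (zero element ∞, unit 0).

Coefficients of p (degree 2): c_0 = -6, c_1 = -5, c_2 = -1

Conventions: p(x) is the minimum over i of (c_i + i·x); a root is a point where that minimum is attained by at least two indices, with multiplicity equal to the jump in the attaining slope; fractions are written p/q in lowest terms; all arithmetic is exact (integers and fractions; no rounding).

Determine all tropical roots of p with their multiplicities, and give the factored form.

hull edge (i=0, c=-6) to (i=1, c=-5): slope 1, span 1
hull edge (i=1, c=-5) to (i=2, c=-1): slope 4, span 1
Factored form: p(x) = -1 ⊗ (x ⊕ (-4)) ⊗ (x ⊕ (-1))
Answer: roots = -4 (mult 1), -1 (mult 1)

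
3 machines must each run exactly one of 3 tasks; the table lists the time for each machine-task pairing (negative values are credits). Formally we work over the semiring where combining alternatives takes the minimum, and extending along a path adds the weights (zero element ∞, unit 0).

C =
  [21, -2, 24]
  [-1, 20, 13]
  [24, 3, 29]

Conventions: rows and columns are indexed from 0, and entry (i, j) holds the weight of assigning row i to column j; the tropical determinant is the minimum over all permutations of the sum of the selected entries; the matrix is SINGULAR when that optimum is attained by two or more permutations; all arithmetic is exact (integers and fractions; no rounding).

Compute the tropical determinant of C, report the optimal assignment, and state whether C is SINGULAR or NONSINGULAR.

σ = (0, 1, 2): 21 + 20 + 29 = 70
σ = (0, 2, 1): 21 + 13 + 3 = 37
σ = (1, 0, 2): (-2) + (-1) + 29 = 26
σ = (1, 2, 0): (-2) + 13 + 24 = 35
σ = (2, 0, 1): 24 + (-1) + 3 = 26
σ = (2, 1, 0): 24 + 20 + 24 = 68
Optimal value attained by: σ = (1, 0, 2).
Answer: det⊕(C) = 26; verdict: SINGULAR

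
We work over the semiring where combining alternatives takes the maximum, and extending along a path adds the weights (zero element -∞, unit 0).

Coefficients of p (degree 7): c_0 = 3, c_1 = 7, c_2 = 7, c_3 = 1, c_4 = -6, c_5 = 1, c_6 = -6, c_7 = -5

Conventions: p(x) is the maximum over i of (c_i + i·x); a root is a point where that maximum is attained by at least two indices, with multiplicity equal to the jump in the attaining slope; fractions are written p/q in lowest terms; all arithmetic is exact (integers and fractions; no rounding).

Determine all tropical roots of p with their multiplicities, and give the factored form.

hull edge (i=0, c=3) to (i=1, c=7): slope 4, span 1
hull edge (i=1, c=7) to (i=2, c=7): slope 0, span 1
hull edge (i=2, c=7) to (i=5, c=1): slope -2, span 3
hull edge (i=5, c=1) to (i=7, c=-5): slope -3, span 2
Factored form: p(x) = -5 ⊗ (x ⊕ (-4)) ⊗ (x ⊕ 0) ⊗ (x ⊕ 2) ⊗ (x ⊕ 2) ⊗ (x ⊕ 2) ⊗ (x ⊕ 3) ⊗ (x ⊕ 3)
Answer: roots = -4 (mult 1), 0 (mult 1), 2 (mult 3), 3 (mult 2)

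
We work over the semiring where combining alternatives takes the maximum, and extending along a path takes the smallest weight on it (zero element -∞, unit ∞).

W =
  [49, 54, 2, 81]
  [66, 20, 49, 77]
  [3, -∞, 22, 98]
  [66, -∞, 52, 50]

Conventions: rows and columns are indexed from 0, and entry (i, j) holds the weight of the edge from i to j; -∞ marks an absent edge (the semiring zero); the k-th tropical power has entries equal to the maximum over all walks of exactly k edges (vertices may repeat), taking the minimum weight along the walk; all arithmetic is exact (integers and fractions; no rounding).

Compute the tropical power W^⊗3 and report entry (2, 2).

W^⊗2:
  [66, 49, 52, 54]
  [66, 54, 52, 66]
  [66, 3, 52, 50]
  [50, 54, 50, 66]
W^⊗3:
  [54, 54, 52, 66]
  [66, 54, 52, 66]
  [50, 54, 50, 66]
  [66, 50, 52, 54]
Key observation: the optimum is the walk 2->3->3->2, with weight 98 min 50 min 52 = 50.
Optimal value attained by: walk 2->3->3->2.
Answer: (W^⊗3)[2][2] = 50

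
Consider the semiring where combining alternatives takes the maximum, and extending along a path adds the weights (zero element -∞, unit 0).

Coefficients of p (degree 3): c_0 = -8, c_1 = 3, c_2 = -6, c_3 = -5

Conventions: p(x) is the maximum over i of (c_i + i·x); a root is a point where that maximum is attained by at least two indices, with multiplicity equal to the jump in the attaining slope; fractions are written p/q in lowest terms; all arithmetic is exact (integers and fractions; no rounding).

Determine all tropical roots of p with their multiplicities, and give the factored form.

hull edge (i=0, c=-8) to (i=1, c=3): slope 11, span 1
hull edge (i=1, c=3) to (i=3, c=-5): slope -4, span 2
Factored form: p(x) = -5 ⊗ (x ⊕ (-11)) ⊗ (x ⊕ 4) ⊗ (x ⊕ 4)
Answer: roots = -11 (mult 1), 4 (mult 2)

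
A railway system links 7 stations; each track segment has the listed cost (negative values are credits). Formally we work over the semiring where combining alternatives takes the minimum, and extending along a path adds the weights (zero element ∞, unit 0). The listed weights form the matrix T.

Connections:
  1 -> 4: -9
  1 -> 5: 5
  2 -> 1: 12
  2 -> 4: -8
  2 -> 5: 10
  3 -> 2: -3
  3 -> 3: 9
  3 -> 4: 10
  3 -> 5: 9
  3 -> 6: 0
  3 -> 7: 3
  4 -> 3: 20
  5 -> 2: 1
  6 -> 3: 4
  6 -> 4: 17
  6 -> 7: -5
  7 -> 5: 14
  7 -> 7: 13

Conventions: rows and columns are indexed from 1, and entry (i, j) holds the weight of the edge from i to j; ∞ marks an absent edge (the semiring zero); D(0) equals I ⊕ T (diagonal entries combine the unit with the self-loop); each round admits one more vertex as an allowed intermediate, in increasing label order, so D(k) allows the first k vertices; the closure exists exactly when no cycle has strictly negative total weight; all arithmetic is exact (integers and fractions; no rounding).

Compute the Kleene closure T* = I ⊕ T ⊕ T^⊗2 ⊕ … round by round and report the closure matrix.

D(0):
  [0, ∞, ∞, -9, 5, ∞, ∞]
  [12, 0, ∞, -8, 10, ∞, ∞]
  [∞, -3, 0, 10, 9, 0, 3]
  [∞, ∞, 20, 0, ∞, ∞, ∞]
  [∞, 1, ∞, ∞, 0, ∞, ∞]
  [∞, ∞, 4, 17, ∞, 0, -5]
  [∞, ∞, ∞, ∞, 14, ∞, 0]
D(1):
  [0, ∞, ∞, -9, 5, ∞, ∞]
  [12, 0, ∞, -8, 10, ∞, ∞]
  [∞, -3, 0, 10, 9, 0, 3]
  [∞, ∞, 20, 0, ∞, ∞, ∞]
  [∞, 1, ∞, ∞, 0, ∞, ∞]
  [∞, ∞, 4, 17, ∞, 0, -5]
  [∞, ∞, ∞, ∞, 14, ∞, 0]
D(2):
  [0, ∞, ∞, -9, 5, ∞, ∞]
  [12, 0, ∞, -8, 10, ∞, ∞]
  [9, -3, 0, -11, 7, 0, 3]
  [∞, ∞, 20, 0, ∞, ∞, ∞]
  [13, 1, ∞, -7, 0, ∞, ∞]
  [∞, ∞, 4, 17, ∞, 0, -5]
  [∞, ∞, ∞, ∞, 14, ∞, 0]
D(3):
  [0, ∞, ∞, -9, 5, ∞, ∞]
  [12, 0, ∞, -8, 10, ∞, ∞]
  [9, -3, 0, -11, 7, 0, 3]
  [29, 17, 20, 0, 27, 20, 23]
  [13, 1, ∞, -7, 0, ∞, ∞]
  [13, 1, 4, -7, 11, 0, -5]
  [∞, ∞, ∞, ∞, 14, ∞, 0]
D(4):
  [0, 8, 11, -9, 5, 11, 14]
  [12, 0, 12, -8, 10, 12, 15]
  [9, -3, 0, -11, 7, 0, 3]
  [29, 17, 20, 0, 27, 20, 23]
  [13, 1, 13, -7, 0, 13, 16]
  [13, 1, 4, -7, 11, 0, -5]
  [∞, ∞, ∞, ∞, 14, ∞, 0]
D(5):
  [0, 6, 11, -9, 5, 11, 14]
  [12, 0, 12, -8, 10, 12, 15]
  [9, -3, 0, -11, 7, 0, 3]
  [29, 17, 20, 0, 27, 20, 23]
  [13, 1, 13, -7, 0, 13, 16]
  [13, 1, 4, -7, 11, 0, -5]
  [27, 15, 27, 7, 14, 27, 0]
D(6):
  [0, 6, 11, -9, 5, 11, 6]
  [12, 0, 12, -8, 10, 12, 7]
  [9, -3, 0, -11, 7, 0, -5]
  [29, 17, 20, 0, 27, 20, 15]
  [13, 1, 13, -7, 0, 13, 8]
  [13, 1, 4, -7, 11, 0, -5]
  [27, 15, 27, 7, 14, 27, 0]
D(7):
  [0, 6, 11, -9, 5, 11, 6]
  [12, 0, 12, -8, 10, 12, 7]
  [9, -3, 0, -11, 7, 0, -5]
  [29, 17, 20, 0, 27, 20, 15]
  [13, 1, 13, -7, 0, 13, 8]
  [13, 1, 4, -7, 9, 0, -5]
  [27, 15, 27, 7, 14, 27, 0]
Answer: T* = [[0, 6, 11, -9, 5, 11, 6], [12, 0, 12, -8, 10, 12, 7], [9, -3, 0, -11, 7, 0, -5], [29, 17, 20, 0, 27, 20, 15], [13, 1, 13, -7, 0, 13, 8], [13, 1, 4, -7, 9, 0, -5], [27, 15, 27, 7, 14, 27, 0]]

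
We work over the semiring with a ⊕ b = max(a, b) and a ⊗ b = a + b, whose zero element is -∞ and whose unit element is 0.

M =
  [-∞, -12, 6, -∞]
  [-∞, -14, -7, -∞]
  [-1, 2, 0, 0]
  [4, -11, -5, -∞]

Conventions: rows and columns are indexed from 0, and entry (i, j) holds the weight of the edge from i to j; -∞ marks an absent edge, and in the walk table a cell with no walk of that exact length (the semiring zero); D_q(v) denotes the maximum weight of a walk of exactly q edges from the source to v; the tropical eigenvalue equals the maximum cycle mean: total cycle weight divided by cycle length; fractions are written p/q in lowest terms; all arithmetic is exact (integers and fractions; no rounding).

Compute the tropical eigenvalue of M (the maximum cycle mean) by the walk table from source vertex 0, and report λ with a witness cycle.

q=0: [0, -∞, -∞, -∞]
q=1: [-∞, -12, 6, -∞]
q=2: [5, 8, 6, 6]
q=3: [10, 8, 11, 6]
q=4: [10, 13, 16, 11]
Optimal cycle mean attained by: cycle 0->2->3->0, total 6 + 0 + 4, length 3.
Answer: λ = 10/3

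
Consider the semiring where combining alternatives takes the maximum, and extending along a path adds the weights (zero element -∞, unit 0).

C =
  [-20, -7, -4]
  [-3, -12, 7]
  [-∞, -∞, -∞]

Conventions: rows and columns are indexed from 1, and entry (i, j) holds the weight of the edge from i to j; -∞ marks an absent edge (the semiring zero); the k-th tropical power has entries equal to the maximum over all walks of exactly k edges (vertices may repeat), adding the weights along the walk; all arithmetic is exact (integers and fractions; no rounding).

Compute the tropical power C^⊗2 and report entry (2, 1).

C^⊗2:
  [-10, -19, 0]
  [-15, -10, -5]
  [-∞, -∞, -∞]
Key observation: the optimum is the walk 2->2->1, with weight (-12) + (-3) = -15.
Optimal value attained by: walk 2->2->1.
Answer: (C^⊗2)[2][1] = -15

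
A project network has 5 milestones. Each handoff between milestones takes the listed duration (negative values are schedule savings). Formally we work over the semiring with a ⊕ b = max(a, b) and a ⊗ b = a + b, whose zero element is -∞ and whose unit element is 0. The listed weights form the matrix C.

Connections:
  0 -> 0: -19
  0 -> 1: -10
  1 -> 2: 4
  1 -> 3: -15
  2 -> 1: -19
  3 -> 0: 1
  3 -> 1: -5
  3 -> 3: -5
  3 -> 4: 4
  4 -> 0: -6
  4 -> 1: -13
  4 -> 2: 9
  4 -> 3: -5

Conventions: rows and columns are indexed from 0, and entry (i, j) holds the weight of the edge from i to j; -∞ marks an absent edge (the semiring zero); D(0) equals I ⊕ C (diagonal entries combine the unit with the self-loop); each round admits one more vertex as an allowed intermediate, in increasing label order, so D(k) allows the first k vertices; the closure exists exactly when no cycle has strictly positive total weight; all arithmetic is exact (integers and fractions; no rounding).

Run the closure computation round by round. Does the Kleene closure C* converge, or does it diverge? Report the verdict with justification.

D(0):
  [0, -10, -∞, -∞, -∞]
  [-∞, 0, 4, -15, -∞]
  [-∞, -19, 0, -∞, -∞]
  [1, -5, -∞, 0, 4]
  [-6, -13, 9, -5, 0]
D(1):
  [0, -10, -∞, -∞, -∞]
  [-∞, 0, 4, -15, -∞]
  [-∞, -19, 0, -∞, -∞]
  [1, -5, -∞, 0, 4]
  [-6, -13, 9, -5, 0]
D(2):
  [0, -10, -6, -25, -∞]
  [-∞, 0, 4, -15, -∞]
  [-∞, -19, 0, -34, -∞]
  [1, -5, -1, 0, 4]
  [-6, -13, 9, -5, 0]
D(3):
  [0, -10, -6, -25, -∞]
  [-∞, 0, 4, -15, -∞]
  [-∞, -19, 0, -34, -∞]
  [1, -5, -1, 0, 4]
  [-6, -10, 9, -5, 0]
D(4):
  [0, -10, -6, -25, -21]
  [-14, 0, 4, -15, -11]
  [-33, -19, 0, -34, -30]
  [1, -5, -1, 0, 4]
  [-4, -10, 9, -5, 0]
D(5):
  [0, -10, -6, -25, -21]
  [-14, 0, 4, -15, -11]
  [-33, -19, 0, -34, -30]
  [1, -5, 13, 0, 4]
  [-4, -10, 9, -5, 0]
Key observation: every diagonal entry stays at the unit through all rounds, so no improving cycle exists.
Answer: CONVERGES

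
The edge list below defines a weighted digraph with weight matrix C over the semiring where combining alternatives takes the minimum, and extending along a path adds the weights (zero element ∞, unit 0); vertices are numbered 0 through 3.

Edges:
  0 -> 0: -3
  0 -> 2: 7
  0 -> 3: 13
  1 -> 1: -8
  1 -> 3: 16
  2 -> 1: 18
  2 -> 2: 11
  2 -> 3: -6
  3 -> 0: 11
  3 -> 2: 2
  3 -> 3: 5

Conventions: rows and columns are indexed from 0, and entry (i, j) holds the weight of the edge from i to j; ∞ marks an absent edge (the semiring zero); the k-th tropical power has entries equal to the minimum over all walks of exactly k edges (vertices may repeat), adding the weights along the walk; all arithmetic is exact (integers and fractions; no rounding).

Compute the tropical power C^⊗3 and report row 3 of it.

C^⊗2:
  [-6, 25, 4, 1]
  [27, -16, 18, 8]
  [5, 10, -4, -1]
  [8, 20, 7, -4]
C^⊗3:
  [-9, 17, 1, -2]
  [19, -24, 10, 0]
  [2, 2, 1, -10]
  [5, 12, -2, 1]
Answer: row 3 of C^⊗3 = [5, 12, -2, 1]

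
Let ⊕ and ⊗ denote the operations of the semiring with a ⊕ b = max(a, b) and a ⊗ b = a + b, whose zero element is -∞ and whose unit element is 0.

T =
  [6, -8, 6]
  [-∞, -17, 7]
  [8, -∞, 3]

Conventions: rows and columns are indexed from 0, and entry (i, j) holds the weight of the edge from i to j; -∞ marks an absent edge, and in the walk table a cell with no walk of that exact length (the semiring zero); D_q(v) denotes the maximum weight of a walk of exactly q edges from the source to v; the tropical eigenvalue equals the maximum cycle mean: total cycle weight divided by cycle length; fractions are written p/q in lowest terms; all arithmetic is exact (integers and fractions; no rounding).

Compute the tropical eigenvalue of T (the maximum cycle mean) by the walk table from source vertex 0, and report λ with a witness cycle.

q=0: [0, -∞, -∞]
q=1: [6, -8, 6]
q=2: [14, -2, 12]
q=3: [20, 6, 20]
Optimal cycle mean attained by: cycle 0->2->0, total 6 + 8, length 2.
Answer: λ = 7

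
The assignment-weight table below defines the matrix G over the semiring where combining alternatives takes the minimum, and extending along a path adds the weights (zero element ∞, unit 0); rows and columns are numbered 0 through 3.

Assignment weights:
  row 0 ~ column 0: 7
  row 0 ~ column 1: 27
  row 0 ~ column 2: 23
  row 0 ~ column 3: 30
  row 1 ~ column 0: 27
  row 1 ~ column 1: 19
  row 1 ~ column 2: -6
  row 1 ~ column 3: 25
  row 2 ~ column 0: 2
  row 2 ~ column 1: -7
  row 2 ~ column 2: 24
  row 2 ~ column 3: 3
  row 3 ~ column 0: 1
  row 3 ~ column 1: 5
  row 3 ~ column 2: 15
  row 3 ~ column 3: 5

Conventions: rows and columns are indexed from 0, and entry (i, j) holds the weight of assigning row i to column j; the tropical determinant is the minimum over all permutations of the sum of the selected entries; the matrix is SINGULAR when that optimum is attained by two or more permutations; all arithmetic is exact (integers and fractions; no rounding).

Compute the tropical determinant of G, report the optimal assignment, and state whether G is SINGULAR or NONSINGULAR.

σ = (0, 1, 2, 3): 7 + 19 + 24 + 5 = 55
σ = (0, 1, 3, 2): 7 + 19 + 3 + 15 = 44
σ = (0, 2, 1, 3): 7 + (-6) + (-7) + 5 = -1
σ = (0, 2, 3, 1): 7 + (-6) + 3 + 5 = 9
σ = (0, 3, 1, 2): 7 + 25 + (-7) + 15 = 40
σ = (0, 3, 2, 1): 7 + 25 + 24 + 5 = 61
σ = (1, 0, 2, 3): 27 + 27 + 24 + 5 = 83
σ = (1, 0, 3, 2): 27 + 27 + 3 + 15 = 72
σ = (1, 2, 0, 3): 27 + (-6) + 2 + 5 = 28
σ = (1, 2, 3, 0): 27 + (-6) + 3 + 1 = 25
σ = (1, 3, 0, 2): 27 + 25 + 2 + 15 = 69
σ = (1, 3, 2, 0): 27 + 25 + 24 + 1 = 77
σ = (2, 0, 1, 3): 23 + 27 + (-7) + 5 = 48
σ = (2, 0, 3, 1): 23 + 27 + 3 + 5 = 58
σ = (2, 1, 0, 3): 23 + 19 + 2 + 5 = 49
σ = (2, 1, 3, 0): 23 + 19 + 3 + 1 = 46
σ = (2, 3, 0, 1): 23 + 25 + 2 + 5 = 55
σ = (2, 3, 1, 0): 23 + 25 + (-7) + 1 = 42
σ = (3, 0, 1, 2): 30 + 27 + (-7) + 15 = 65
σ = (3, 0, 2, 1): 30 + 27 + 24 + 5 = 86
σ = (3, 1, 0, 2): 30 + 19 + 2 + 15 = 66
σ = (3, 1, 2, 0): 30 + 19 + 24 + 1 = 74
σ = (3, 2, 0, 1): 30 + (-6) + 2 + 5 = 31
σ = (3, 2, 1, 0): 30 + (-6) + (-7) + 1 = 18
Optimal value attained by: σ = (0, 2, 1, 3).
Answer: det⊕(G) = -1; verdict: NONSINGULAR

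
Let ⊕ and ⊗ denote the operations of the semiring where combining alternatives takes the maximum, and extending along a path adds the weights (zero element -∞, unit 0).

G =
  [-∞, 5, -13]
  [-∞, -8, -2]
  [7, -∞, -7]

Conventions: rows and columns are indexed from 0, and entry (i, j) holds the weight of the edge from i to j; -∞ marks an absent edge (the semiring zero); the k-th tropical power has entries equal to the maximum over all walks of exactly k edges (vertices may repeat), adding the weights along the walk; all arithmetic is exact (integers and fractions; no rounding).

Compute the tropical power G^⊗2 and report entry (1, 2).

G^⊗2:
  [-6, -3, 3]
  [5, -16, -9]
  [0, 12, -6]
Key observation: the optimum is the walk 1->2->2, with weight (-2) + (-7) = -9.
Optimal value attained by: walk 1->2->2.
Answer: (G^⊗2)[1][2] = -9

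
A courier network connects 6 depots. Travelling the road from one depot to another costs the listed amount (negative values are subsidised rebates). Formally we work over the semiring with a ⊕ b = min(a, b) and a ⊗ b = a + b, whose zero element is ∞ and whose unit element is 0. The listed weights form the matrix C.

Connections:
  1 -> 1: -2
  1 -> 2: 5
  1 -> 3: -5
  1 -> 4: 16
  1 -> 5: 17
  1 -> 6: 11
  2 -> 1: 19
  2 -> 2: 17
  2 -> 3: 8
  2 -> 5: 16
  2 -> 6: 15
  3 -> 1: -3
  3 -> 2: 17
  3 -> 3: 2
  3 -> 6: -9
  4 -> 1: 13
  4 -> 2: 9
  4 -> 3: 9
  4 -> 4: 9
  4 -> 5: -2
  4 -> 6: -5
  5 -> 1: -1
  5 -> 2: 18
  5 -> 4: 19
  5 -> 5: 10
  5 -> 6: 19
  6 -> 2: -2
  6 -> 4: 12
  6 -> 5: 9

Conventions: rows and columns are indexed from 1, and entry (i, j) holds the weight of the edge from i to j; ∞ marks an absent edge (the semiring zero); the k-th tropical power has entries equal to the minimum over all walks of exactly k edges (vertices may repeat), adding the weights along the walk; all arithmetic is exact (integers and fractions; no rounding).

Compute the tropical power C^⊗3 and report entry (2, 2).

C^⊗2:
  [-8, 3, -7, 14, 14, -14]
  [5, 13, 10, 27, 24, -1]
  [-5, -11, -8, 3, 0, -7]
  [-3, -7, 8, 7, 4, 0]
  [-3, 4, -6, 15, 16, 10]
  [8, 15, 6, 21, 10, 7]
C^⊗3:
  [-10, -16, -13, -2, -5, -16]
  [3, -3, 0, 11, 8, 1]
  [-11, -9, -10, 5, 1, -17]
  [-5, -2, -8, 12, 5, -1]
  [-9, 2, -8, 13, 13, -15]
  [3, 5, 3, 19, 16, -3]
Key observation: the optimum is the walk 2->3->6->2, with weight 8 + (-9) + (-2) = -3.
Optimal value attained by: walk 2->3->6->2.
Answer: (C^⊗3)[2][2] = -3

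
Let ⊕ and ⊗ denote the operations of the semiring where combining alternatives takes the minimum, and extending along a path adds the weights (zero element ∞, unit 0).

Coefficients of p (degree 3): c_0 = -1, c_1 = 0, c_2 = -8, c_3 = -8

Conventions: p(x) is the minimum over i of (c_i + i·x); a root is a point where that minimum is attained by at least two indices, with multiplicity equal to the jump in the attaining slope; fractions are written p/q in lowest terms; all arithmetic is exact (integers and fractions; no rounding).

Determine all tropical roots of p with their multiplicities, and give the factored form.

hull edge (i=0, c=-1) to (i=2, c=-8): slope -7/2, span 2
hull edge (i=2, c=-8) to (i=3, c=-8): slope 0, span 1
Factored form: p(x) = -8 ⊗ (x ⊕ 0) ⊗ (x ⊕ 7/2) ⊗ (x ⊕ 7/2)
Answer: roots = 0 (mult 1), 7/2 (mult 2)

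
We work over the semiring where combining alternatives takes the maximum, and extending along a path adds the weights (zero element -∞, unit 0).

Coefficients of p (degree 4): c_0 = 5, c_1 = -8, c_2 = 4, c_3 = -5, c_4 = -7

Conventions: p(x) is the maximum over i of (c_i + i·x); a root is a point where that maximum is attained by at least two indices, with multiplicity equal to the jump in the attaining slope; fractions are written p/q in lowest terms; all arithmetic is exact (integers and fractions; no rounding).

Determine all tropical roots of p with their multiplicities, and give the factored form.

hull edge (i=0, c=5) to (i=2, c=4): slope -1/2, span 2
hull edge (i=2, c=4) to (i=4, c=-7): slope -11/2, span 2
Factored form: p(x) = -7 ⊗ (x ⊕ 1/2) ⊗ (x ⊕ 1/2) ⊗ (x ⊕ 11/2) ⊗ (x ⊕ 11/2)
Answer: roots = 1/2 (mult 2), 11/2 (mult 2)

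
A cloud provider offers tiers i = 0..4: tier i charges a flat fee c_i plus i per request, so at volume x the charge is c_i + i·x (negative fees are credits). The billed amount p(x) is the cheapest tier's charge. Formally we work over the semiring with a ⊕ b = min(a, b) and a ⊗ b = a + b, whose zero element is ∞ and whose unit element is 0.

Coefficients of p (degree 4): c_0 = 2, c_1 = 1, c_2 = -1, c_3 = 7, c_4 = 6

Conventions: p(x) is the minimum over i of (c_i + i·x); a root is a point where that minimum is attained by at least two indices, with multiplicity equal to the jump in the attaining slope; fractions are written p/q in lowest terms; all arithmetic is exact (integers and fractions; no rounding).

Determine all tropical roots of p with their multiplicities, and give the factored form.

hull edge (i=0, c=2) to (i=2, c=-1): slope -3/2, span 2
hull edge (i=2, c=-1) to (i=4, c=6): slope 7/2, span 2
Factored form: p(x) = 6 ⊗ (x ⊕ (-7/2)) ⊗ (x ⊕ (-7/2)) ⊗ (x ⊕ 3/2) ⊗ (x ⊕ 3/2)
Answer: roots = -7/2 (mult 2), 3/2 (mult 2)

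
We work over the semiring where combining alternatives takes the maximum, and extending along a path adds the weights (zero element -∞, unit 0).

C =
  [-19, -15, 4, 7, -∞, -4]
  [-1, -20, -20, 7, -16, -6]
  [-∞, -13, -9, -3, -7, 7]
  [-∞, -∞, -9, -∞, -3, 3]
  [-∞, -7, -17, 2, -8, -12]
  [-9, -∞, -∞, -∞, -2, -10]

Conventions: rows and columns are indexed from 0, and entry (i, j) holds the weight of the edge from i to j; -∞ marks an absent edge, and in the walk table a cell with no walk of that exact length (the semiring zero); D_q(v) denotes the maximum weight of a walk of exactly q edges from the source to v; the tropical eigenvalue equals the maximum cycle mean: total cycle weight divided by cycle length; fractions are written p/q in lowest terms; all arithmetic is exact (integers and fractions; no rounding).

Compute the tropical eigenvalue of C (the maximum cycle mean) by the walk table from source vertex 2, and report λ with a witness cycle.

q=0: [-∞, -∞, 0, -∞, -∞, -∞]
q=1: [-∞, -13, -9, -3, -7, 7]
q=2: [-2, -14, -12, -5, 5, 0]
q=3: [-9, -2, 2, 7, -2, -2]
q=4: [-3, -9, -2, 5, 4, 10]
q=5: [1, -3, 1, 6, 8, 8]
q=6: [-1, 1, 5, 10, 6, 9]
Optimal cycle mean attained by: cycle 3->5->4->3, total 3 + (-2) + 2, length 3.
Answer: λ = 1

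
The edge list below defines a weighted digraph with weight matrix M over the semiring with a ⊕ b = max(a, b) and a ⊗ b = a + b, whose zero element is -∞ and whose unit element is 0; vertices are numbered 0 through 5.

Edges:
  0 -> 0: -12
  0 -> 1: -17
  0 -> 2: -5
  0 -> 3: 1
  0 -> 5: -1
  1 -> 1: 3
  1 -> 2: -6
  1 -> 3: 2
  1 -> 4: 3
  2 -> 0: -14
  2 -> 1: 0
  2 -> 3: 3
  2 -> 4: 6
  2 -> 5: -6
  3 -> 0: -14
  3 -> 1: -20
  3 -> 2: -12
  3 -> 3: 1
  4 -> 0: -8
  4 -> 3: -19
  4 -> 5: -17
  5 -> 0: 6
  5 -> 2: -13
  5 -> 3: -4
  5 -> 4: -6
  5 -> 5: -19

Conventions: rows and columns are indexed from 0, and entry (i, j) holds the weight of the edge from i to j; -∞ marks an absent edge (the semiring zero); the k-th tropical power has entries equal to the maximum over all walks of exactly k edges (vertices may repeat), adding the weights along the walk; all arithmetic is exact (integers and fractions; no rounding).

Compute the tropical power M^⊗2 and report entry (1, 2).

M^⊗2:
  [5, -5, -11, 2, 1, -11]
  [-5, 6, -3, 5, 6, -12]
  [0, 3, -6, 4, 3, -11]
  [-13, -12, -11, 2, -6, -15]
  [-11, -25, -13, -7, -23, -9]
  [-6, -11, 1, 7, -7, 5]
Key observation: the optimum is the walk 1->1->2, with weight 3 + (-6) = -3.
Optimal value attained by: walk 1->1->2.
Answer: (M^⊗2)[1][2] = -3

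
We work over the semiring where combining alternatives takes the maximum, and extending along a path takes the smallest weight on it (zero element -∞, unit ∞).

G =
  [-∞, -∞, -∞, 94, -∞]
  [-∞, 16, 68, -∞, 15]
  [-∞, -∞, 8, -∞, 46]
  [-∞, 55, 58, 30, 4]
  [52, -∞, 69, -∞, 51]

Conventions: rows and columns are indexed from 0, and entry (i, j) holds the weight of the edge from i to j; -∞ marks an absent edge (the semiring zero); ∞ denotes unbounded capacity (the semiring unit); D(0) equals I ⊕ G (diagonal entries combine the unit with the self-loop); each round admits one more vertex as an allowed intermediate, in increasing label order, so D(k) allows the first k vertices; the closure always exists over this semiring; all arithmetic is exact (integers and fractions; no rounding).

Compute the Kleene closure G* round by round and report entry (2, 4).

D(0):
  [∞, -∞, -∞, 94, -∞]
  [-∞, ∞, 68, -∞, 15]
  [-∞, -∞, ∞, -∞, 46]
  [-∞, 55, 58, ∞, 4]
  [52, -∞, 69, -∞, ∞]
D(1):
  [∞, -∞, -∞, 94, -∞]
  [-∞, ∞, 68, -∞, 15]
  [-∞, -∞, ∞, -∞, 46]
  [-∞, 55, 58, ∞, 4]
  [52, -∞, 69, 52, ∞]
D(2):
  [∞, -∞, -∞, 94, -∞]
  [-∞, ∞, 68, -∞, 15]
  [-∞, -∞, ∞, -∞, 46]
  [-∞, 55, 58, ∞, 15]
  [52, -∞, 69, 52, ∞]
D(3):
  [∞, -∞, -∞, 94, -∞]
  [-∞, ∞, 68, -∞, 46]
  [-∞, -∞, ∞, -∞, 46]
  [-∞, 55, 58, ∞, 46]
  [52, -∞, 69, 52, ∞]
D(4):
  [∞, 55, 58, 94, 46]
  [-∞, ∞, 68, -∞, 46]
  [-∞, -∞, ∞, -∞, 46]
  [-∞, 55, 58, ∞, 46]
  [52, 52, 69, 52, ∞]
D(5):
  [∞, 55, 58, 94, 46]
  [46, ∞, 68, 46, 46]
  [46, 46, ∞, 46, 46]
  [46, 55, 58, ∞, 46]
  [52, 52, 69, 52, ∞]
Answer: G*[2][4] = 46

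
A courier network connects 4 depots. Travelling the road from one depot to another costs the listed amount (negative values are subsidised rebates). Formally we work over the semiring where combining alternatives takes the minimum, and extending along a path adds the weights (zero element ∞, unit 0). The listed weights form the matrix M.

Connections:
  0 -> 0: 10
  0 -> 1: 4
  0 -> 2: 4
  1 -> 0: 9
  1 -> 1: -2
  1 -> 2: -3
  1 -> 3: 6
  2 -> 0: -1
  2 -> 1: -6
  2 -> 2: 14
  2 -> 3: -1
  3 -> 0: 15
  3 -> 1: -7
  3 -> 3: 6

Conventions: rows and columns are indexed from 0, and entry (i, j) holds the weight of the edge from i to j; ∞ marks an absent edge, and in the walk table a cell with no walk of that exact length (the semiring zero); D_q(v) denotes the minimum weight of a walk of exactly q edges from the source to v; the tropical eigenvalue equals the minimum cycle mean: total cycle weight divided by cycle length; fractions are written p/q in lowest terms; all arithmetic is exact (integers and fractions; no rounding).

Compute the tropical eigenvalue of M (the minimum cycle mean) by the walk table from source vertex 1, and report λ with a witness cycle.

q=0: [∞, 0, ∞, ∞]
q=1: [9, -2, -3, 6]
q=2: [-4, -9, -5, -4]
q=3: [-6, -11, -12, -6]
q=4: [-13, -18, -14, -13]
Optimal cycle mean attained by: cycle 1->2->1, total (-3) + (-6), length 2.
Answer: λ = -9/2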